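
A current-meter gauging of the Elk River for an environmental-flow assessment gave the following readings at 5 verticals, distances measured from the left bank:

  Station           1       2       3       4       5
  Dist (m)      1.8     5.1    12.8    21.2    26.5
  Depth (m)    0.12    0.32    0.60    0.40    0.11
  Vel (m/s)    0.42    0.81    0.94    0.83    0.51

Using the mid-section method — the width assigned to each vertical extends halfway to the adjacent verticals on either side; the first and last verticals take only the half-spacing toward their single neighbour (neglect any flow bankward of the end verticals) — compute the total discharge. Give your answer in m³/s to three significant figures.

w_1 = (5.1 − 1.8)/2 = 1.65 m; q_1 = 0.42 × 0.12 × 1.65 = 0.08316 m³/s
w_2 = (12.8 − 1.8)/2 = 5.5 m; q_2 = 0.81 × 0.32 × 5.5 = 1.426 m³/s
w_3 = (21.2 − 5.1)/2 = 8.05 m; q_3 = 0.94 × 0.60 × 8.05 = 4.540 m³/s
w_4 = (26.5 − 12.8)/2 = 6.85 m; q_4 = 0.83 × 0.40 × 6.85 = 2.274 m³/s
w_5 = (26.5 − 21.2)/2 = 2.65 m; q_5 = 0.51 × 0.11 × 2.65 = 0.1487 m³/s
Q = Σ qᵢ = 8.472 m³/s

8.47 m³/s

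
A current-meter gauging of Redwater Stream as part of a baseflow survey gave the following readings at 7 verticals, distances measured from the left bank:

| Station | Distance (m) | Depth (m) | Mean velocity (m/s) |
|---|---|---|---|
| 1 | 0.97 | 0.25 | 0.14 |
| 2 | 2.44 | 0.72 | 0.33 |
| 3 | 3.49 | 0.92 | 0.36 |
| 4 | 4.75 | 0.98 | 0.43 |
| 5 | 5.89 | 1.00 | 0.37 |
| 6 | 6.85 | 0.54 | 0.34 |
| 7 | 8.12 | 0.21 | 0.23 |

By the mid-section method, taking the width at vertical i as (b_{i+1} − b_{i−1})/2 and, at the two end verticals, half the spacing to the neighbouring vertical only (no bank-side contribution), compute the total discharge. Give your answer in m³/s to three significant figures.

w_1 = (2.44 − 0.97)/2 = 0.735 m; q_1 = 0.14 × 0.25 × 0.735 = 0.02573 m³/s
w_2 = (3.49 − 0.97)/2 = 1.26 m; q_2 = 0.33 × 0.72 × 1.26 = 0.2994 m³/s
w_3 = (4.75 − 2.44)/2 = 1.155 m; q_3 = 0.36 × 0.92 × 1.155 = 0.3825 m³/s
w_4 = (5.89 − 3.49)/2 = 1.2 m; q_4 = 0.43 × 0.98 × 1.2 = 0.5057 m³/s
w_5 = (6.85 − 4.75)/2 = 1.05 m; q_5 = 0.37 × 1.00 × 1.05 = 0.3885 m³/s
w_6 = (8.12 − 5.89)/2 = 1.115 m; q_6 = 0.34 × 0.54 × 1.115 = 0.2047 m³/s
w_7 = (8.12 − 6.85)/2 = 0.635 m; q_7 = 0.23 × 0.21 × 0.635 = 0.03067 m³/s
Q = Σ qᵢ = 1.837 m³/s

1.84 m³/s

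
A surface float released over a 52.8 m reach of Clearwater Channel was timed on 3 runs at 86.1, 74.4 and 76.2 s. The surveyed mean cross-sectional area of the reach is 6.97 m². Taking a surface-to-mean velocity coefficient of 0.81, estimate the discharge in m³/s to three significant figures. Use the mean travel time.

3.78 m³/s

t̄ = (86.1 + 74.4 + 76.2) / 3 = 78.9 s
v_surface = L / t̄ = 52.8 / 78.9 = 0.6692 m/s
v_mean = 0.81 × 0.6692 = 0.5421 m/s
Q = A × v_mean = 6.97 × 0.5421 = 3.778 m³/s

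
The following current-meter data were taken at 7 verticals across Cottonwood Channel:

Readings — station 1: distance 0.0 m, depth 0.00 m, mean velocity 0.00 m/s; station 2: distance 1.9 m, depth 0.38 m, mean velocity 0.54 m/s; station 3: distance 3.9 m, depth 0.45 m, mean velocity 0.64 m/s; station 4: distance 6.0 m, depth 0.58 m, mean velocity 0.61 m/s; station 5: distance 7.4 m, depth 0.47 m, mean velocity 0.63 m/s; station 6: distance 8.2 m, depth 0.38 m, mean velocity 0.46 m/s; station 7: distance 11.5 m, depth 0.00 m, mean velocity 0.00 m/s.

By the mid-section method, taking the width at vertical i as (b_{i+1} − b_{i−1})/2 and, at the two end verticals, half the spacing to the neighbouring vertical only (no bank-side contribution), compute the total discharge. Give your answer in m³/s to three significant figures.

2.29 m³/s

w_2 = (3.9 − 0.0)/2 = 1.95 m; q_2 = 0.54 × 0.38 × 1.95 = 0.4001 m³/s
w_3 = (6.0 − 1.9)/2 = 2.05 m; q_3 = 0.64 × 0.45 × 2.05 = 0.5904 m³/s
w_4 = (7.4 − 3.9)/2 = 1.75 m; q_4 = 0.61 × 0.58 × 1.75 = 0.6192 m³/s
w_5 = (8.2 − 6.0)/2 = 1.1 m; q_5 = 0.63 × 0.47 × 1.1 = 0.3257 m³/s
w_6 = (11.5 − 7.4)/2 = 2.05 m; q_6 = 0.46 × 0.38 × 2.05 = 0.3583 m³/s
Stations 1, 7 contribute zero (depth or velocity is 0).
Q = Σ qᵢ = 2.294 m³/s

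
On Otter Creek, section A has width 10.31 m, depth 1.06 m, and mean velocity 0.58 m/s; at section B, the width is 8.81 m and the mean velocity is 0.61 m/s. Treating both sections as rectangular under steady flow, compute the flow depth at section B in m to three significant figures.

Q = A₁V₁ = (10.31×1.06) × 0.58 = 6.339 m³/s
d₂ = Q/(b₂ V₂) = 6.339/(8.81×0.61) = 1.179 m

1.18 m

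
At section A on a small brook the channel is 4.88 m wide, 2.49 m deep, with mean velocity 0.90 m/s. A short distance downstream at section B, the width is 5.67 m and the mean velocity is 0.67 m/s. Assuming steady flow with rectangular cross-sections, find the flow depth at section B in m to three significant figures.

Q = A₁V₁ = (4.88×2.49) × 0.90 = 10.94 m³/s
d₂ = Q/(b₂ V₂) = 10.94/(5.67×0.67) = 2.879 m

2.88 m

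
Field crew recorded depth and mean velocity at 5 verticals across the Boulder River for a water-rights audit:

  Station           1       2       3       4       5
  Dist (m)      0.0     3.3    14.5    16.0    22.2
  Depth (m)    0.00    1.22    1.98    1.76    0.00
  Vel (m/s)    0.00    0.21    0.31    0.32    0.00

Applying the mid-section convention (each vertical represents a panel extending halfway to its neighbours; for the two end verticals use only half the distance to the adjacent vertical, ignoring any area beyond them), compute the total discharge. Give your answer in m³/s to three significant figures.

7.92 m³/s

w_2 = (14.5 − 0.0)/2 = 7.25 m; q_2 = 0.21 × 1.22 × 7.25 = 1.857 m³/s
w_3 = (16.0 − 3.3)/2 = 6.35 m; q_3 = 0.31 × 1.98 × 6.35 = 3.898 m³/s
w_4 = (22.2 − 14.5)/2 = 3.85 m; q_4 = 0.32 × 1.76 × 3.85 = 2.168 m³/s
Stations 1, 5 contribute zero (depth or velocity is 0).
Q = Σ qᵢ = 7.923 m³/s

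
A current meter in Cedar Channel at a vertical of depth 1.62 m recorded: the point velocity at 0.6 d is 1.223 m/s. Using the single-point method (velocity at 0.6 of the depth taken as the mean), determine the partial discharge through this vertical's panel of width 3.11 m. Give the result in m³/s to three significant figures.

6.16 m³/s

v̄ = v₀.₆ = 1.223 m/s
q = v̄ × d × w = 1.223 × 1.62 × 3.11 = 6.162 m³/s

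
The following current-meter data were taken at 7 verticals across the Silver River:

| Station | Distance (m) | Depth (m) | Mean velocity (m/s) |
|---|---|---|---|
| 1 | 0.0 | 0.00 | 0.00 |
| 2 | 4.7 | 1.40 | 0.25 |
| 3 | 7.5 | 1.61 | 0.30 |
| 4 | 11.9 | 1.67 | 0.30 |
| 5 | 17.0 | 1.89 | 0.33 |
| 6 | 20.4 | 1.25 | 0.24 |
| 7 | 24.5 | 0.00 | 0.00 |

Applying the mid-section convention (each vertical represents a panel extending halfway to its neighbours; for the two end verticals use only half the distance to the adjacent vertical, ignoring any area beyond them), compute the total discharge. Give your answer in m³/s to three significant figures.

9.21 m³/s

w_2 = (7.5 − 0.0)/2 = 3.75 m; q_2 = 0.25 × 1.40 × 3.75 = 1.313 m³/s
w_3 = (11.9 − 4.7)/2 = 3.6 m; q_3 = 0.30 × 1.61 × 3.6 = 1.739 m³/s
w_4 = (17.0 − 7.5)/2 = 4.75 m; q_4 = 0.30 × 1.67 × 4.75 = 2.380 m³/s
w_5 = (20.4 − 11.9)/2 = 4.25 m; q_5 = 0.33 × 1.89 × 4.25 = 2.651 m³/s
w_6 = (24.5 − 17.0)/2 = 3.75 m; q_6 = 0.24 × 1.25 × 3.75 = 1.125 m³/s
Stations 1, 7 contribute zero (depth or velocity is 0).
Q = Σ qᵢ = 9.207 m³/s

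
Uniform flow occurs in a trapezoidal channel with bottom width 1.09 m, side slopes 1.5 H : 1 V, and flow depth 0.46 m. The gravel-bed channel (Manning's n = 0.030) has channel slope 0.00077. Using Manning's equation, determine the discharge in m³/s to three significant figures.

A = (b + z·y)·y = (1.09 + 1.5×0.46)×0.46 = 0.8188 m²
P = b + 2y√(1+z²) = 1.09 + 2×0.46×√(1+1.5²) = 2.749 m
R = A/P = 0.8188/2.749 = 0.2979 m
Q = (1/n)·A·R^(2/3)·S^(1/2) = (1/0.030) × 0.8188 × 0.2979^(2/3) × 0.00077^(1/2) = 0.3378 m³/s

0.338 m³/s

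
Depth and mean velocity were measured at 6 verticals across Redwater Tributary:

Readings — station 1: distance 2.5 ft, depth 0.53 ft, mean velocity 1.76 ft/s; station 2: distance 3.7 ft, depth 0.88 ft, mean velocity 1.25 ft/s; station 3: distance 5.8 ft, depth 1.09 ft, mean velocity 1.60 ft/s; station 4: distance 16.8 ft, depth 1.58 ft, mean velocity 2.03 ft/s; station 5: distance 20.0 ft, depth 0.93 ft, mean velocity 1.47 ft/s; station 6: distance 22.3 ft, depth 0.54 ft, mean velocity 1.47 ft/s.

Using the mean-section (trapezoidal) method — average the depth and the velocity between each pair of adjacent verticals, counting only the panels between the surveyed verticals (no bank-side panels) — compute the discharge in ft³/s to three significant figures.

Panel 1-2: Δb = 1.2 ft, d̄ = (0.53+0.88)/2 = 0.705, v̄ = (1.76+1.25)/2 = 1.505 → q = 1.2×0.705×1.505 = 1.273 ft³/s
Panel 2-3: Δb = 2.1 ft, d̄ = (0.88+1.09)/2 = 0.985, v̄ = (1.25+1.60)/2 = 1.425 → q = 2.1×0.985×1.425 = 2.948 ft³/s
Panel 3-4: Δb = 11 ft, d̄ = (1.09+1.58)/2 = 1.335, v̄ = (1.60+2.03)/2 = 1.815 → q = 11×1.335×1.815 = 26.65 ft³/s
Panel 4-5: Δb = 3.2 ft, d̄ = (1.58+0.93)/2 = 1.255, v̄ = (2.03+1.47)/2 = 1.75 → q = 3.2×1.255×1.75 = 7.028 ft³/s
Panel 5-6: Δb = 2.3 ft, d̄ = (0.93+0.54)/2 = 0.735, v̄ = (1.47+1.47)/2 = 1.47 → q = 2.3×0.735×1.47 = 2.485 ft³/s
Q = Σ q = 40.39 ft³/s

40.4 ft³/s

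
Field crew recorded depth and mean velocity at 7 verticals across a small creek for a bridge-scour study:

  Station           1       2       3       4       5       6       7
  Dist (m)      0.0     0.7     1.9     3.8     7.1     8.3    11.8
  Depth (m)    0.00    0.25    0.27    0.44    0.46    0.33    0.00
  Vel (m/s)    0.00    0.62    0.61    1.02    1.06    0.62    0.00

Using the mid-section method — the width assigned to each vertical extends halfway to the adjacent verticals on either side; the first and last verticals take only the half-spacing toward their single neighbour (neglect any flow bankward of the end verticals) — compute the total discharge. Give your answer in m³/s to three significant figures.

3.15 m³/s

w_2 = (1.9 − 0.0)/2 = 0.95 m; q_2 = 0.62 × 0.25 × 0.95 = 0.1473 m³/s
w_3 = (3.8 − 0.7)/2 = 1.55 m; q_3 = 0.61 × 0.27 × 1.55 = 0.2553 m³/s
w_4 = (7.1 − 1.9)/2 = 2.6 m; q_4 = 1.02 × 0.44 × 2.6 = 1.167 m³/s
w_5 = (8.3 − 3.8)/2 = 2.25 m; q_5 = 1.06 × 0.46 × 2.25 = 1.097 m³/s
w_6 = (11.8 − 7.1)/2 = 2.35 m; q_6 = 0.62 × 0.33 × 2.35 = 0.4808 m³/s
Stations 1, 7 contribute zero (depth or velocity is 0).
Q = Σ qᵢ = 3.147 m³/s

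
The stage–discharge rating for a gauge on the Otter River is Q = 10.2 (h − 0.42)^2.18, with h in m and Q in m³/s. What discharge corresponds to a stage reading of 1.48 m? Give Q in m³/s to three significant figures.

Q = 10.2 × (1.48 − 0.42)^2.18 = 10.2 × 1.06^2.18 = 11.58 m³/s

11.6 m³/s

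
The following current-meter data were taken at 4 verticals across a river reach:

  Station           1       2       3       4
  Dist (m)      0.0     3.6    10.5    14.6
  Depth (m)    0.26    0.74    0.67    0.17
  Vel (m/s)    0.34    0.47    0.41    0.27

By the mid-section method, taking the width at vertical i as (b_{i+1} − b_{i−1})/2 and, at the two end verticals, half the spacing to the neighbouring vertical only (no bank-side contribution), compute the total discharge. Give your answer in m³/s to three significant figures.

w_1 = (3.6 − 0.0)/2 = 1.8 m; q_1 = 0.34 × 0.26 × 1.8 = 0.1591 m³/s
w_2 = (10.5 − 0.0)/2 = 5.25 m; q_2 = 0.47 × 0.74 × 5.25 = 1.826 m³/s
w_3 = (14.6 − 3.6)/2 = 5.5 m; q_3 = 0.41 × 0.67 × 5.5 = 1.511 m³/s
w_4 = (14.6 − 10.5)/2 = 2.05 m; q_4 = 0.27 × 0.17 × 2.05 = 0.09410 m³/s
Q = Σ qᵢ = 3.590 m³/s

3.59 m³/s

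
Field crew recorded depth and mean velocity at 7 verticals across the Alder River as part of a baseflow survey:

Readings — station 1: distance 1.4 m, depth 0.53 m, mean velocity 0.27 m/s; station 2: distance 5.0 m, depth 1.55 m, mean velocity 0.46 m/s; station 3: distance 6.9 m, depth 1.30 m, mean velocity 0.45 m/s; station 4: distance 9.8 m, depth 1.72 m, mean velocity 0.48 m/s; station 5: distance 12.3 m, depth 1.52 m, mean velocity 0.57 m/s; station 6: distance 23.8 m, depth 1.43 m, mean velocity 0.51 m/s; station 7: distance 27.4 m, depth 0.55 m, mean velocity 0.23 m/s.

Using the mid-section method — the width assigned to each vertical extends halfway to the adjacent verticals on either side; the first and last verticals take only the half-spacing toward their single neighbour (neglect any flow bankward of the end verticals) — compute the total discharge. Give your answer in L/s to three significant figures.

w_1 = (5.0 − 1.4)/2 = 1.8 m; q_1 = 0.27 × 0.53 × 1.8 = 0.2576 m³/s
w_2 = (6.9 − 1.4)/2 = 2.75 m; q_2 = 0.46 × 1.55 × 2.75 = 1.961 m³/s
w_3 = (9.8 − 5.0)/2 = 2.4 m; q_3 = 0.45 × 1.30 × 2.4 = 1.404 m³/s
w_4 = (12.3 − 6.9)/2 = 2.7 m; q_4 = 0.48 × 1.72 × 2.7 = 2.229 m³/s
w_5 = (23.8 − 9.8)/2 = 7 m; q_5 = 0.57 × 1.52 × 7 = 6.065 m³/s
w_6 = (27.4 − 12.3)/2 = 7.55 m; q_6 = 0.51 × 1.43 × 7.55 = 5.506 m³/s
w_7 = (27.4 − 23.8)/2 = 1.8 m; q_7 = 0.23 × 0.55 × 1.8 = 0.2277 m³/s
Q = Σ qᵢ = 17.65 m³/s
= 17.65 × 1000 = 17650 L/s

17700 L/s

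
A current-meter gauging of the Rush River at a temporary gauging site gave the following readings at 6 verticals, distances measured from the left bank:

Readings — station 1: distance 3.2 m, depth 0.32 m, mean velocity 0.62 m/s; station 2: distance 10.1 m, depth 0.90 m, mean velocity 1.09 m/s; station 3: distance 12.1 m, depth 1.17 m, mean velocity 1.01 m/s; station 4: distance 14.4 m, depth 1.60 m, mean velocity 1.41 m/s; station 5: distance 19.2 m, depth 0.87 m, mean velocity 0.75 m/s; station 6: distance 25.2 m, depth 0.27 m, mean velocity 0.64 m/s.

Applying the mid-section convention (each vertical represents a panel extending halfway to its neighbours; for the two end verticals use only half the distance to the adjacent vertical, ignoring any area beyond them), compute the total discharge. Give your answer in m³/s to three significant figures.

w_1 = (10.1 − 3.2)/2 = 3.45 m; q_1 = 0.62 × 0.32 × 3.45 = 0.6845 m³/s
w_2 = (12.1 − 3.2)/2 = 4.45 m; q_2 = 1.09 × 0.90 × 4.45 = 4.365 m³/s
w_3 = (14.4 − 10.1)/2 = 2.15 m; q_3 = 1.01 × 1.17 × 2.15 = 2.541 m³/s
w_4 = (19.2 − 12.1)/2 = 3.55 m; q_4 = 1.41 × 1.60 × 3.55 = 8.009 m³/s
w_5 = (25.2 − 14.4)/2 = 5.4 m; q_5 = 0.75 × 0.87 × 5.4 = 3.524 m³/s
w_6 = (25.2 − 19.2)/2 = 3 m; q_6 = 0.64 × 0.27 × 3 = 0.5184 m³/s
Q = Σ qᵢ = 19.64 m³/s

19.6 m³/s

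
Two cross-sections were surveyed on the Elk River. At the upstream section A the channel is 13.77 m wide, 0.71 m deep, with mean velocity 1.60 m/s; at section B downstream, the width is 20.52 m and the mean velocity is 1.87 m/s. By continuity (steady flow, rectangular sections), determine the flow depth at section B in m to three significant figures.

0.408 m

Q = A₁V₁ = (13.77×0.71) × 1.60 = 15.64 m³/s
d₂ = Q/(b₂ V₂) = 15.64/(20.52×1.87) = 0.4077 m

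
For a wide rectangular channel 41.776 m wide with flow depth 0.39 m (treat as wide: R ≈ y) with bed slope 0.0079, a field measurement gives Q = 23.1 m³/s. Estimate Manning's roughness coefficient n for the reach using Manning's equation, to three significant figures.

0.0335

A = b·y = 41.776 × 0.39 = 16.29 m²
Wide channel: R ≈ y = 0.39 m
n = (1/Q)·A·R^(2/3)·S^(1/2) = (1/23.1) × 16.29 × 0.5338 × 0.08888 = 0.03346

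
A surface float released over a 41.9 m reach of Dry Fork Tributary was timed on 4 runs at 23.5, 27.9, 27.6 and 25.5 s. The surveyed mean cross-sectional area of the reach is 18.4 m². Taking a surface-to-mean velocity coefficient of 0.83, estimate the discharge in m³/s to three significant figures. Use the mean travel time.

t̄ = (23.5 + 27.9 + 27.6 + 25.5) / 4 = 26.125 s
v_surface = L / t̄ = 41.9 / 26.125 = 1.604 m/s
v_mean = 0.83 × 1.604 = 1.331 m/s
Q = A × v_mean = 18.4 × 1.331 = 24.49 m³/s

24.5 m³/s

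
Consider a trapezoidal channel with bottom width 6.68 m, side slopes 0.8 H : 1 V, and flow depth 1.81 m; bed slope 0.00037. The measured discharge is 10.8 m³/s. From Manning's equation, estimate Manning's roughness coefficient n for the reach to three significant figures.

0.0312

A = (b + z·y)·y = (6.68 + 0.8×1.81)×1.81 = 14.71 m²
P = b + 2y√(1+z²) = 6.68 + 2×1.81×√(1+0.8²) = 11.32 m
R = A/P = 14.71/11.32 = 1.300 m
n = (1/Q)·A·R^(2/3)·S^(1/2) = (1/10.8) × 14.71 × 1.191 × 0.01924 = 0.03121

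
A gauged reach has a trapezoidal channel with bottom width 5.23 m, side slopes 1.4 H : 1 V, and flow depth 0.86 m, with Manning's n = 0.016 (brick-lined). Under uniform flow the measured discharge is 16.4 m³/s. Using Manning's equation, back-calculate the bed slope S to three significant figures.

0.00379

A = (b + z·y)·y = (5.23 + 1.4×0.86)×0.86 = 5.533 m²
P = b + 2y√(1+z²) = 5.23 + 2×0.86×√(1+1.4²) = 8.189 m
R = A/P = 5.533/8.189 = 0.6757 m
S = (Q·n / (1·A·R^(2/3)))² = (16.4×0.016 / (1×5.533×0.7700))² = 0.003793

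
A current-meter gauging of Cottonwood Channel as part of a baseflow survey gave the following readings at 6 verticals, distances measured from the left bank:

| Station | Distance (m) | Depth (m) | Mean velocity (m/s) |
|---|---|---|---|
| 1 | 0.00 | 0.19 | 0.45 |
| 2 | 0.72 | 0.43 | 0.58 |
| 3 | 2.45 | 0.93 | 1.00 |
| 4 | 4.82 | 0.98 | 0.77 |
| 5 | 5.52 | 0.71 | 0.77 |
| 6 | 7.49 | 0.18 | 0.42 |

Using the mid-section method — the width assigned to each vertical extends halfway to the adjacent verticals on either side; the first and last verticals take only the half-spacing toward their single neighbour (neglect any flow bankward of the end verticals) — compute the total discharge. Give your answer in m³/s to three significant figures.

4.21 m³/s

w_1 = (0.72 − 0.00)/2 = 0.36 m; q_1 = 0.45 × 0.19 × 0.36 = 0.03078 m³/s
w_2 = (2.45 − 0.00)/2 = 1.225 m; q_2 = 0.58 × 0.43 × 1.225 = 0.3055 m³/s
w_3 = (4.82 − 0.72)/2 = 2.05 m; q_3 = 1.00 × 0.93 × 2.05 = 1.907 m³/s
w_4 = (5.52 − 2.45)/2 = 1.535 m; q_4 = 0.77 × 0.98 × 1.535 = 1.158 m³/s
w_5 = (7.49 − 4.82)/2 = 1.335 m; q_5 = 0.77 × 0.71 × 1.335 = 0.7298 m³/s
w_6 = (7.49 − 5.52)/2 = 0.985 m; q_6 = 0.42 × 0.18 × 0.985 = 0.07447 m³/s
Q = Σ qᵢ = 4.205 m³/s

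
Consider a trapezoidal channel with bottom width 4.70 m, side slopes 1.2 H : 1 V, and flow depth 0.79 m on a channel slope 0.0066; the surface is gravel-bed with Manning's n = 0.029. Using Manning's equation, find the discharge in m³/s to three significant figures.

9.11 m³/s

A = (b + z·y)·y = (4.70 + 1.2×0.79)×0.79 = 4.462 m²
P = b + 2y√(1+z²) = 4.70 + 2×0.79×√(1+1.2²) = 7.168 m
R = A/P = 4.462/7.168 = 0.6225 m
Q = (1/n)·A·R^(2/3)·S^(1/2) = (1/0.029) × 4.462 × 0.6225^(2/3) × 0.0066^(1/2) = 9.113 m³/s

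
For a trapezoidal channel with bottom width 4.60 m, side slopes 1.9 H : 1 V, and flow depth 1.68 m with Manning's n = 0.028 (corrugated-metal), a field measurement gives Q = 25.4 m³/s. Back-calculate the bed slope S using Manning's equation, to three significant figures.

0.00257

A = (b + z·y)·y = (4.60 + 1.9×1.68)×1.68 = 13.09 m²
P = b + 2y√(1+z²) = 4.60 + 2×1.68×√(1+1.9²) = 11.81 m
R = A/P = 13.09/11.81 = 1.108 m
S = (Q·n / (1·A·R^(2/3)))² = (25.4×0.028 / (1×13.09×1.071))² = 0.002574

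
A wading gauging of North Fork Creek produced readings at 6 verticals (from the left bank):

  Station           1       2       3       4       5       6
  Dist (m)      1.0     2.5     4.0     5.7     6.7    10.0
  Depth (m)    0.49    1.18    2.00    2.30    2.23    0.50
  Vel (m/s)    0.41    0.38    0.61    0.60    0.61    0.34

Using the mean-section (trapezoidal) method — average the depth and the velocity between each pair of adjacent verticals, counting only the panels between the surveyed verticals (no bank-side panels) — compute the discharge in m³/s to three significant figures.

Panel 1-2: Δb = 1.5 m, d̄ = (0.49+1.18)/2 = 0.835, v̄ = (0.41+0.38)/2 = 0.395 → q = 1.5×0.835×0.395 = 0.4947 m³/s
Panel 2-3: Δb = 1.5 m, d̄ = (1.18+2.00)/2 = 1.59, v̄ = (0.38+0.61)/2 = 0.495 → q = 1.5×1.59×0.495 = 1.181 m³/s
Panel 3-4: Δb = 1.7 m, d̄ = (2.00+2.30)/2 = 2.15, v̄ = (0.61+0.60)/2 = 0.605 → q = 1.7×2.15×0.605 = 2.211 m³/s
Panel 4-5: Δb = 1 m, d̄ = (2.30+2.23)/2 = 2.265, v̄ = (0.60+0.61)/2 = 0.605 → q = 1×2.265×0.605 = 1.370 m³/s
Panel 5-6: Δb = 3.3 m, d̄ = (2.23+0.50)/2 = 1.365, v̄ = (0.61+0.34)/2 = 0.475 → q = 3.3×1.365×0.475 = 2.140 m³/s
Q = Σ q = 7.397 m³/s

7.40 m³/s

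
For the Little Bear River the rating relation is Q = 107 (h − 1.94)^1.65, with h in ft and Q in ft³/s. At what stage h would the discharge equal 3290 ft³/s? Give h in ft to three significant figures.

9.91 ft

h − h₀ = (Q/C)^(1/b) = (3290/107)^(1/1.65) = 7.975 ft
h = 1.94 + 7.975 = 9.915 ft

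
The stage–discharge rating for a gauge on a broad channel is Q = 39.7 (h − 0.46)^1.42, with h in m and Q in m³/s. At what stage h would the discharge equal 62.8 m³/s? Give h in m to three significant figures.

1.84 m

h − h₀ = (Q/C)^(1/b) = (62.8/39.7)^(1/1.42) = 1.381 m
h = 0.46 + 1.381 = 1.841 m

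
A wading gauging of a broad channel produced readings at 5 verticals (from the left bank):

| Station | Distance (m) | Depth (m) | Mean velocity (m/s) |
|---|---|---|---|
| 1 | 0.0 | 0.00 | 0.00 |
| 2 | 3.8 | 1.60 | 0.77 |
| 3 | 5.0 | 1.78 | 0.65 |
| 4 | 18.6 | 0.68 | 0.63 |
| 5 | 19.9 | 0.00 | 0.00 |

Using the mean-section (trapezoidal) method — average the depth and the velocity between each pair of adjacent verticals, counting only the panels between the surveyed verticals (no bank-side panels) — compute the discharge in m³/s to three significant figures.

13.5 m³/s

Panel 1-2: Δb = 3.8 m, d̄ = (0.00+1.60)/2 = 0.8, v̄ = (0.00+0.77)/2 = 0.385 → q = 3.8×0.8×0.385 = 1.170 m³/s
Panel 2-3: Δb = 1.2 m, d̄ = (1.60+1.78)/2 = 1.69, v̄ = (0.77+0.65)/2 = 0.71 → q = 1.2×1.69×0.71 = 1.440 m³/s
Panel 3-4: Δb = 13.6 m, d̄ = (1.78+0.68)/2 = 1.23, v̄ = (0.65+0.63)/2 = 0.64 → q = 13.6×1.23×0.64 = 10.71 m³/s
Panel 4-5: Δb = 1.3 m, d̄ = (0.68+0.00)/2 = 0.34, v̄ = (0.63+0.00)/2 = 0.315 → q = 1.3×0.34×0.315 = 0.1392 m³/s
Q = Σ q = 13.46 m³/s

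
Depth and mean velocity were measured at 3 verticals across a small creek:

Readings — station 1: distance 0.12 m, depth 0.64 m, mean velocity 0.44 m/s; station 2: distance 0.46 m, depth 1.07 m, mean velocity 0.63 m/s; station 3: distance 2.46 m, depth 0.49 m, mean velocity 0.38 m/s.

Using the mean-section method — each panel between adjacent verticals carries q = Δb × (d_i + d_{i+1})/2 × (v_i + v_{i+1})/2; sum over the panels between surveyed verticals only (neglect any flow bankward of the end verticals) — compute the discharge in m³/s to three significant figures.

Panel 1-2: Δb = 0.34 m, d̄ = (0.64+1.07)/2 = 0.855, v̄ = (0.44+0.63)/2 = 0.535 → q = 0.34×0.855×0.535 = 0.1555 m³/s
Panel 2-3: Δb = 2 m, d̄ = (1.07+0.49)/2 = 0.78, v̄ = (0.63+0.38)/2 = 0.505 → q = 2×0.78×0.505 = 0.7878 m³/s
Q = Σ q = 0.9433 m³/s

0.943 m³/s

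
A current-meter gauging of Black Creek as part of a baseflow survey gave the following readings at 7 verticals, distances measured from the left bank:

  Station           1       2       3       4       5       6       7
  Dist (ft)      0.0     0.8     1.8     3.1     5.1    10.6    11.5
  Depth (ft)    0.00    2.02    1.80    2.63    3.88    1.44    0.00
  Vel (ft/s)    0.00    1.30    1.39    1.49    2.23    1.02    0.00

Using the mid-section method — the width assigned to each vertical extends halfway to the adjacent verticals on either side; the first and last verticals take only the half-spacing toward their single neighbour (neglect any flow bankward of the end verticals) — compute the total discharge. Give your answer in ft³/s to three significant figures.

w_2 = (1.8 − 0.0)/2 = 0.9 ft; q_2 = 1.30 × 2.02 × 0.9 = 2.363 ft³/s
w_3 = (3.1 − 0.8)/2 = 1.15 ft; q_3 = 1.39 × 1.80 × 1.15 = 2.877 ft³/s
w_4 = (5.1 − 1.8)/2 = 1.65 ft; q_4 = 1.49 × 2.63 × 1.65 = 6.466 ft³/s
w_5 = (10.6 − 3.1)/2 = 3.75 ft; q_5 = 2.23 × 3.88 × 3.75 = 32.45 ft³/s
w_6 = (11.5 − 5.1)/2 = 3.2 ft; q_6 = 1.02 × 1.44 × 3.2 = 4.700 ft³/s
Stations 1, 7 contribute zero (depth or velocity is 0).
Q = Σ qᵢ = 48.85 ft³/s

48.9 ft³/s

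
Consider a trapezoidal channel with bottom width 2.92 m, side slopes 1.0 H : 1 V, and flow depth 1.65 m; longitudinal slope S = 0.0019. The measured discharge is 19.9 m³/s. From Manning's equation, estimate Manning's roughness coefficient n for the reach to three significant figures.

0.0164

A = (b + z·y)·y = (2.92 + 1.0×1.65)×1.65 = 7.541 m²
P = b + 2y√(1+z²) = 2.92 + 2×1.65×√(1+1.0²) = 7.587 m
R = A/P = 7.541/7.587 = 0.9939 m
n = (1/Q)·A·R^(2/3)·S^(1/2) = (1/19.9) × 7.541 × 0.9959 × 0.04359 = 0.01645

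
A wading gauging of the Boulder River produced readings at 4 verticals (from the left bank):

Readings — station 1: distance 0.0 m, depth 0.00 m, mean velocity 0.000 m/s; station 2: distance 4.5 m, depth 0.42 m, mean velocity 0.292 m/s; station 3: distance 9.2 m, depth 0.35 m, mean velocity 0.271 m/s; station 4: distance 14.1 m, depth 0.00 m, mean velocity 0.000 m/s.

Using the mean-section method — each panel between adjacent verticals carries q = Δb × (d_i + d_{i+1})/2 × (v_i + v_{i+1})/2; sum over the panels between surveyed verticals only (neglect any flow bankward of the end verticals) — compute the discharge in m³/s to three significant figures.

0.764 m³/s

Panel 1-2: Δb = 4.5 m, d̄ = (0.00+0.42)/2 = 0.21, v̄ = (0.000+0.292)/2 = 0.146 → q = 4.5×0.21×0.146 = 0.1380 m³/s
Panel 2-3: Δb = 4.7 m, d̄ = (0.42+0.35)/2 = 0.385, v̄ = (0.292+0.271)/2 = 0.2815 → q = 4.7×0.385×0.2815 = 0.5094 m³/s
Panel 3-4: Δb = 4.9 m, d̄ = (0.35+0.00)/2 = 0.175, v̄ = (0.271+0.000)/2 = 0.1355 → q = 4.9×0.175×0.1355 = 0.1162 m³/s
Q = Σ q = 0.7635 m³/s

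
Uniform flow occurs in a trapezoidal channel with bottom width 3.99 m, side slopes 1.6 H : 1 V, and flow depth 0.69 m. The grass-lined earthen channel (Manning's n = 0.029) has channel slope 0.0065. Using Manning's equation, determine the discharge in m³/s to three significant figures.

6.42 m³/s

A = (b + z·y)·y = (3.99 + 1.6×0.69)×0.69 = 3.515 m²
P = b + 2y√(1+z²) = 3.99 + 2×0.69×√(1+1.6²) = 6.594 m
R = A/P = 3.515/6.594 = 0.5331 m
Q = (1/n)·A·R^(2/3)·S^(1/2) = (1/0.029) × 3.515 × 0.5331^(2/3) × 0.0065^(1/2) = 6.424 m³/s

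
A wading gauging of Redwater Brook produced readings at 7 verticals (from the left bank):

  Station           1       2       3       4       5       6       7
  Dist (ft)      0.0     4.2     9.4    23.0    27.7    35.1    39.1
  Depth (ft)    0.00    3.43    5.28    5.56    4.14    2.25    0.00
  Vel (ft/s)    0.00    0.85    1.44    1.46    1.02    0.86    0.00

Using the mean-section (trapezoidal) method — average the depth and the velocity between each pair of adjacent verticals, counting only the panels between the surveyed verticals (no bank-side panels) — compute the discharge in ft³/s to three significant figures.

Panel 1-2: Δb = 4.2 ft, d̄ = (0.00+3.43)/2 = 1.715, v̄ = (0.00+0.85)/2 = 0.425 → q = 4.2×1.715×0.425 = 3.061 ft³/s
Panel 2-3: Δb = 5.2 ft, d̄ = (3.43+5.28)/2 = 4.355, v̄ = (0.85+1.44)/2 = 1.145 → q = 5.2×4.355×1.145 = 25.93 ft³/s
Panel 3-4: Δb = 13.6 ft, d̄ = (5.28+5.56)/2 = 5.42, v̄ = (1.44+1.46)/2 = 1.45 → q = 13.6×5.42×1.45 = 106.9 ft³/s
Panel 4-5: Δb = 4.7 ft, d̄ = (5.56+4.14)/2 = 4.85, v̄ = (1.46+1.02)/2 = 1.24 → q = 4.7×4.85×1.24 = 28.27 ft³/s
Panel 5-6: Δb = 7.4 ft, d̄ = (4.14+2.25)/2 = 3.195, v̄ = (1.02+0.86)/2 = 0.94 → q = 7.4×3.195×0.94 = 22.22 ft³/s
Panel 6-7: Δb = 4 ft, d̄ = (2.25+0.00)/2 = 1.125, v̄ = (0.86+0.00)/2 = 0.43 → q = 4×1.125×0.43 = 1.935 ft³/s
Q = Σ q = 188.3 ft³/s

188 ft³/s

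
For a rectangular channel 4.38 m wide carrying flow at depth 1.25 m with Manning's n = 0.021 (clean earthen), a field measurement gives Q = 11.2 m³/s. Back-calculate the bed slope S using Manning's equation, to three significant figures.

0.00250

A = b·y = 4.38 × 1.25 = 5.475 m²
P = b + 2y = 4.38 + 2×1.25 = 6.880 m
R = A/P = 5.475/6.880 = 0.7958 m
S = (Q·n / (1·A·R^(2/3)))² = (11.2×0.021 / (1×5.475×0.8587))² = 0.002503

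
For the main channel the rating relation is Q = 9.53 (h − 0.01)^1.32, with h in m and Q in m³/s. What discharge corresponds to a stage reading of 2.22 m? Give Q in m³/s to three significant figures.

27.1 m³/s

Q = 9.53 × (2.22 − 0.01)^1.32 = 9.53 × 2.21^1.32 = 27.15 m³/s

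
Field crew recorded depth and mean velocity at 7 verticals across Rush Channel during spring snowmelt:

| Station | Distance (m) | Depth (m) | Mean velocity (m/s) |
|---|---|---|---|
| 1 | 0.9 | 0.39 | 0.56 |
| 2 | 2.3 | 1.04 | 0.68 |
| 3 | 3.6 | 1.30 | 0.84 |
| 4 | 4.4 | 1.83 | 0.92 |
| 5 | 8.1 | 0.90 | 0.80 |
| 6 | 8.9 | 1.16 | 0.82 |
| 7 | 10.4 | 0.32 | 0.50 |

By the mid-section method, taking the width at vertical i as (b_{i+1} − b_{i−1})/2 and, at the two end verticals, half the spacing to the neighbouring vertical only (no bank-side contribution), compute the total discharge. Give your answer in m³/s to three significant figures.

w_1 = (2.3 − 0.9)/2 = 0.7 m; q_1 = 0.56 × 0.39 × 0.7 = 0.1529 m³/s
w_2 = (3.6 − 0.9)/2 = 1.35 m; q_2 = 0.68 × 1.04 × 1.35 = 0.9547 m³/s
w_3 = (4.4 − 2.3)/2 = 1.05 m; q_3 = 0.84 × 1.30 × 1.05 = 1.147 m³/s
w_4 = (8.1 − 3.6)/2 = 2.25 m; q_4 = 0.92 × 1.83 × 2.25 = 3.788 m³/s
w_5 = (8.9 − 4.4)/2 = 2.25 m; q_5 = 0.80 × 0.90 × 2.25 = 1.620 m³/s
w_6 = (10.4 − 8.1)/2 = 1.15 m; q_6 = 0.82 × 1.16 × 1.15 = 1.094 m³/s
w_7 = (10.4 − 8.9)/2 = 0.75 m; q_7 = 0.50 × 0.32 × 0.75 = 0.1200 m³/s
Q = Σ qᵢ = 8.876 m³/s

8.88 m³/s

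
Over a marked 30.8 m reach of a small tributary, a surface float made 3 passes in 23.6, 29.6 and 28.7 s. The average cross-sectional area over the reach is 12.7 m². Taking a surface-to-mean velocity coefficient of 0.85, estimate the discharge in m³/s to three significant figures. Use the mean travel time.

t̄ = (23.6 + 29.6 + 28.7) / 3 = 27.3 s
v_surface = L / t̄ = 30.8 / 27.3 = 1.128 m/s
v_mean = 0.85 × 1.128 = 0.9590 m/s
Q = A × v_mean = 12.7 × 0.9590 = 12.18 m³/s

12.2 m³/s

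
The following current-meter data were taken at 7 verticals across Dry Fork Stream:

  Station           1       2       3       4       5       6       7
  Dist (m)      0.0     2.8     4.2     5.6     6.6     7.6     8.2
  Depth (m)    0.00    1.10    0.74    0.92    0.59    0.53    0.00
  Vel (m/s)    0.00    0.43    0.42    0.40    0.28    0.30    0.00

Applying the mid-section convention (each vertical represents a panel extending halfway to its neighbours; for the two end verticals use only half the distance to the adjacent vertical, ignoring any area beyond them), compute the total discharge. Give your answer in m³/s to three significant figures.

2.16 m³/s

w_2 = (4.2 − 0.0)/2 = 2.1 m; q_2 = 0.43 × 1.10 × 2.1 = 0.9933 m³/s
w_3 = (5.6 − 2.8)/2 = 1.4 m; q_3 = 0.42 × 0.74 × 1.4 = 0.4351 m³/s
w_4 = (6.6 − 4.2)/2 = 1.2 m; q_4 = 0.40 × 0.92 × 1.2 = 0.4416 m³/s
w_5 = (7.6 − 5.6)/2 = 1 m; q_5 = 0.28 × 0.59 × 1 = 0.1652 m³/s
w_6 = (8.2 − 6.6)/2 = 0.8 m; q_6 = 0.30 × 0.53 × 0.8 = 0.1272 m³/s
Stations 1, 7 contribute zero (depth or velocity is 0).
Q = Σ qᵢ = 2.162 m³/s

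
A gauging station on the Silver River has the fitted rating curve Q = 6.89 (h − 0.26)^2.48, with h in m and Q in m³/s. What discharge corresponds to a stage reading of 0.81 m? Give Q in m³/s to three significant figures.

Q = 6.89 × (0.81 − 0.26)^2.48 = 6.89 × 0.55^2.48 = 1.564 m³/s

1.56 m³/s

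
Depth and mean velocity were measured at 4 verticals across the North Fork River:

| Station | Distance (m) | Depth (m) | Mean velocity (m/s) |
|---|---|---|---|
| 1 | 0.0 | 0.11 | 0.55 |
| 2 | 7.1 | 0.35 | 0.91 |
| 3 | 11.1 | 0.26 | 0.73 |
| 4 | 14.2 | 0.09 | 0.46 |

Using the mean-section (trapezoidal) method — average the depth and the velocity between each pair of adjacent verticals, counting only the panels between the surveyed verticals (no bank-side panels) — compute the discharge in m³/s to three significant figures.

Panel 1-2: Δb = 7.1 m, d̄ = (0.11+0.35)/2 = 0.23, v̄ = (0.55+0.91)/2 = 0.73 → q = 7.1×0.23×0.73 = 1.192 m³/s
Panel 2-3: Δb = 4 m, d̄ = (0.35+0.26)/2 = 0.305, v̄ = (0.91+0.73)/2 = 0.82 → q = 4×0.305×0.82 = 1.000 m³/s
Panel 3-4: Δb = 3.1 m, d̄ = (0.26+0.09)/2 = 0.175, v̄ = (0.73+0.46)/2 = 0.595 → q = 3.1×0.175×0.595 = 0.3228 m³/s
Q = Σ q = 2.515 m³/s

2.52 m³/s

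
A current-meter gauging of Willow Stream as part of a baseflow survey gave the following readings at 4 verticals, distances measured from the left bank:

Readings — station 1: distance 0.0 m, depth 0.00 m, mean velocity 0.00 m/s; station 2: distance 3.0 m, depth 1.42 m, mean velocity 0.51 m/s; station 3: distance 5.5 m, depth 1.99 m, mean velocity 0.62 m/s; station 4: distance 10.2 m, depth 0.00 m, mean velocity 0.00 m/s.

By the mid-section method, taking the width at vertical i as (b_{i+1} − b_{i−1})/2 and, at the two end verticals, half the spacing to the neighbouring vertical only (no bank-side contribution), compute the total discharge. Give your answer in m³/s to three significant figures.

6.43 m³/s

w_2 = (5.5 − 0.0)/2 = 2.75 m; q_2 = 0.51 × 1.42 × 2.75 = 1.992 m³/s
w_3 = (10.2 − 3.0)/2 = 3.6 m; q_3 = 0.62 × 1.99 × 3.6 = 4.442 m³/s
Stations 1, 4 contribute zero (depth or velocity is 0).
Q = Σ qᵢ = 6.433 m³/s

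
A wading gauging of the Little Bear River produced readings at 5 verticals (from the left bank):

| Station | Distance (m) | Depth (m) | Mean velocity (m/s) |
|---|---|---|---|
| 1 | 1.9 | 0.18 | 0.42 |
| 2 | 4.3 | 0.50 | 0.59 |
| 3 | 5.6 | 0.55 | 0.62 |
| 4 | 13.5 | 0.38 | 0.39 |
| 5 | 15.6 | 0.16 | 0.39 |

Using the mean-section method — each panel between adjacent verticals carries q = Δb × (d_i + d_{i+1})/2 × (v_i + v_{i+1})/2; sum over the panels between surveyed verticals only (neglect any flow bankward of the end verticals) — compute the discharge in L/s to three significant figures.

Panel 1-2: Δb = 2.4 m, d̄ = (0.18+0.50)/2 = 0.34, v̄ = (0.42+0.59)/2 = 0.505 → q = 2.4×0.34×0.505 = 0.4121 m³/s
Panel 2-3: Δb = 1.3 m, d̄ = (0.50+0.55)/2 = 0.525, v̄ = (0.59+0.62)/2 = 0.605 → q = 1.3×0.525×0.605 = 0.4129 m³/s
Panel 3-4: Δb = 7.9 m, d̄ = (0.55+0.38)/2 = 0.465, v̄ = (0.62+0.39)/2 = 0.505 → q = 7.9×0.465×0.505 = 1.855 m³/s
Panel 4-5: Δb = 2.1 m, d̄ = (0.38+0.16)/2 = 0.27, v̄ = (0.39+0.39)/2 = 0.39 → q = 2.1×0.27×0.39 = 0.2211 m³/s
Q = Σ q = 2.901 m³/s
= 2.901 × 1000 = 2901 L/s

2900 L/s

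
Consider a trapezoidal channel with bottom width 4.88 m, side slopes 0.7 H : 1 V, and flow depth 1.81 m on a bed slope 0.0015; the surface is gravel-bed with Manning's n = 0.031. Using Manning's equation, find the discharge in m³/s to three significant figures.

15.7 m³/s

A = (b + z·y)·y = (4.88 + 0.7×1.81)×1.81 = 11.13 m²
P = b + 2y√(1+z²) = 4.88 + 2×1.81×√(1+0.7²) = 9.299 m
R = A/P = 11.13/9.299 = 1.197 m
Q = (1/n)·A·R^(2/3)·S^(1/2) = (1/0.031) × 11.13 × 1.197^(2/3) × 0.0015^(1/2) = 15.67 m³/s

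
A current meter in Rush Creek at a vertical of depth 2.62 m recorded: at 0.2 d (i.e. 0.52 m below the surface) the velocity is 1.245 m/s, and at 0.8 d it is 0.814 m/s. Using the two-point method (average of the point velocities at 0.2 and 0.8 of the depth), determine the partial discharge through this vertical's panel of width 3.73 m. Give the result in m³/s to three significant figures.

v̄ = (1.245 + 0.814) / 2 = 1.030 m/s
q = v̄ × d × w = 1.030 × 2.62 × 3.73 = 10.06 m³/s

10.1 m³/s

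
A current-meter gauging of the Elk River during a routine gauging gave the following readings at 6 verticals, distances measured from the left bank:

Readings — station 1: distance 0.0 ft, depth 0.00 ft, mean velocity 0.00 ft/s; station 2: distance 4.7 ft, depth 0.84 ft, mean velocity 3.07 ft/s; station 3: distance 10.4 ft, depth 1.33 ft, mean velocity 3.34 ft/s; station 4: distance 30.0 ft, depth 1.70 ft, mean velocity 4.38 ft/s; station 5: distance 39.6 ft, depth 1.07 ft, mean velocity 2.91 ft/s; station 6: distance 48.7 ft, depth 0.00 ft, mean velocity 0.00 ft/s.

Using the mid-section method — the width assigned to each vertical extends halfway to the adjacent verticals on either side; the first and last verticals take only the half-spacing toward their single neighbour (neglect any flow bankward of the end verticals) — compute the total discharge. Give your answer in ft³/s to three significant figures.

w_2 = (10.4 − 0.0)/2 = 5.2 ft; q_2 = 3.07 × 0.84 × 5.2 = 13.41 ft³/s
w_3 = (30.0 − 4.7)/2 = 12.65 ft; q_3 = 3.34 × 1.33 × 12.65 = 56.19 ft³/s
w_4 = (39.6 − 10.4)/2 = 14.6 ft; q_4 = 4.38 × 1.70 × 14.6 = 108.7 ft³/s
w_5 = (48.7 − 30.0)/2 = 9.35 ft; q_5 = 2.91 × 1.07 × 9.35 = 29.11 ft³/s
Stations 1, 6 contribute zero (depth or velocity is 0).
Q = Σ qᵢ = 207.4 ft³/s

207 ft³/s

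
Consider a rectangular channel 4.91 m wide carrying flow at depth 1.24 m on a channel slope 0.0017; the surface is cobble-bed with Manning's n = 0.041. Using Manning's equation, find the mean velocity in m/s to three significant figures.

A = b·y = 4.91 × 1.24 = 6.088 m²
P = b + 2y = 4.91 + 2×1.24 = 7.390 m
R = A/P = 6.088/7.390 = 0.8239 m
Q = (1/n)·A·R^(2/3)·S^(1/2) = (1/0.041) × 6.088 × 0.8239^(2/3) × 0.0017^(1/2) = 5.381 m³/s
V = Q/A = 5.381/6.088 = 0.8838 m/s

0.884 m/s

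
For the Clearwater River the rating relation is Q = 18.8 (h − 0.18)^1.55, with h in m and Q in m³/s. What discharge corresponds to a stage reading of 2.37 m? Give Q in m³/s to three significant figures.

Q = 18.8 × (2.37 − 0.18)^1.55 = 18.8 × 2.19^1.55 = 63.36 m³/s

63.4 m³/s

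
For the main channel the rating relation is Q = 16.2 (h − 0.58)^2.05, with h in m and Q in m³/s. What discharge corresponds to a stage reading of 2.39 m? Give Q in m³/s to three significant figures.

Q = 16.2 × (2.39 − 0.58)^2.05 = 16.2 × 1.81^2.05 = 54.67 m³/s

54.7 m³/s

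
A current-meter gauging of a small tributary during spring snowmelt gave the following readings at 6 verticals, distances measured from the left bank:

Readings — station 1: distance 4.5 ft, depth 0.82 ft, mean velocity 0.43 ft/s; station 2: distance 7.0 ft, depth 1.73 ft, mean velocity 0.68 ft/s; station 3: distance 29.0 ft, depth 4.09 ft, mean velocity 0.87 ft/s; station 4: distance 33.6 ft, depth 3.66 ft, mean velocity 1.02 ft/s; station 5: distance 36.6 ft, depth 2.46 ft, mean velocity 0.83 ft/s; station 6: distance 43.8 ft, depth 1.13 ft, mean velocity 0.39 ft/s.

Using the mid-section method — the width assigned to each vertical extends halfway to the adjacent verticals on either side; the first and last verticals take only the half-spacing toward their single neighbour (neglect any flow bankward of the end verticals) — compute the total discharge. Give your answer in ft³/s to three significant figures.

w_1 = (7.0 − 4.5)/2 = 1.25 ft; q_1 = 0.43 × 0.82 × 1.25 = 0.4408 ft³/s
w_2 = (29.0 − 4.5)/2 = 12.25 ft; q_2 = 0.68 × 1.73 × 12.25 = 14.41 ft³/s
w_3 = (33.6 − 7.0)/2 = 13.3 ft; q_3 = 0.87 × 4.09 × 13.3 = 47.33 ft³/s
w_4 = (36.6 − 29.0)/2 = 3.8 ft; q_4 = 1.02 × 3.66 × 3.8 = 14.19 ft³/s
w_5 = (43.8 − 33.6)/2 = 5.1 ft; q_5 = 0.83 × 2.46 × 5.1 = 10.41 ft³/s
w_6 = (43.8 − 36.6)/2 = 3.6 ft; q_6 = 0.39 × 1.13 × 3.6 = 1.587 ft³/s
Q = Σ qᵢ = 88.36 ft³/s

88.4 ft³/s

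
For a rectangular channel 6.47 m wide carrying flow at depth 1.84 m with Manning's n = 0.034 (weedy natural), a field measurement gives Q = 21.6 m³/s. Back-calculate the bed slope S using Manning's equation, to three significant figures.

A = b·y = 6.47 × 1.84 = 11.90 m²
P = b + 2y = 6.47 + 2×1.84 = 10.15 m
R = A/P = 11.90/10.15 = 1.173 m
S = (Q·n / (1·A·R^(2/3)))² = (21.6×0.034 / (1×11.90×1.112))² = 0.003077

0.00308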